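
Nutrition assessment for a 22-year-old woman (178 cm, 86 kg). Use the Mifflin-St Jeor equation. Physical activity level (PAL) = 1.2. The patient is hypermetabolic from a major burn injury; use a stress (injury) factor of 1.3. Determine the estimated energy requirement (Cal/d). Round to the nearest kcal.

Mifflin-St Jeor (female): BMR = 10(86) + 6.25(178) − 5(22) − 161 = 860 + 1112.5 − 110 − 161 = 1701.5 kcal/day.
TEE = BMR × activity factor = 1701.5 × 1.2 = 2041.8 kcal/day.
Apply stress factor: 2041.8 × 1.3 = 2654.34 kcal/day.

2654 Cal/d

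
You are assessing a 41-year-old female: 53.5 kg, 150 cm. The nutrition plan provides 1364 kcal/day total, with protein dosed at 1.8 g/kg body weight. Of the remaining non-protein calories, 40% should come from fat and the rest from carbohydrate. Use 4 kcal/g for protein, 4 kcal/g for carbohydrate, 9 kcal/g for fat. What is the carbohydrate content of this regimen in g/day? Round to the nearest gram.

147 g/day

Protein = 1.8 × 53.5 = 96.3 g → 96.3 × 4 = 385.2 kcal.
Non-protein calories = 1364 − 385.2 = 978.8 kcal.
Fat: 40% × 978.8 = 391.52 kcal; carbohydrate: 587.28 kcal.
Carbohydrate: 587.28 kcal ÷ 4 kcal/g = 146.82 g.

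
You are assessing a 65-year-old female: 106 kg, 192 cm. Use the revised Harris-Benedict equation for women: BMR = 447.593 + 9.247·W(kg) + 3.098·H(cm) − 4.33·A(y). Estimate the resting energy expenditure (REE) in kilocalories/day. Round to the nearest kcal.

Harris-Benedict: BMR = 447.593 + 9.247(106) + 3.098(192) − 4.33(65) = 1741.141 kcal/day.

1741 kilocalories/day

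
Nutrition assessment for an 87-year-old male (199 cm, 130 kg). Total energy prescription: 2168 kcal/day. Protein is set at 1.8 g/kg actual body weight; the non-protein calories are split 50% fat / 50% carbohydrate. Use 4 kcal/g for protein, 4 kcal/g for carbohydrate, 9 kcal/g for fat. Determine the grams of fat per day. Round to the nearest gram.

68 g/day

Protein = 1.8 × 130 = 234 g → 234 × 4 = 936 kcal.
Non-protein calories = 2168 − 936 = 1232 kcal.
Fat: 50% × 1232 = 616 kcal; carbohydrate: 616 kcal.
Fat: 616 kcal ÷ 9 kcal/g = 68.4444 g.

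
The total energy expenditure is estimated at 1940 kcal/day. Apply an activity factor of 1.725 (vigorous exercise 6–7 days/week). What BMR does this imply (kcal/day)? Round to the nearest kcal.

BMR = TEE ÷ activity factor = 1940 ÷ 1.725 = 1124.6377 kcal/day.

1125 kcal/day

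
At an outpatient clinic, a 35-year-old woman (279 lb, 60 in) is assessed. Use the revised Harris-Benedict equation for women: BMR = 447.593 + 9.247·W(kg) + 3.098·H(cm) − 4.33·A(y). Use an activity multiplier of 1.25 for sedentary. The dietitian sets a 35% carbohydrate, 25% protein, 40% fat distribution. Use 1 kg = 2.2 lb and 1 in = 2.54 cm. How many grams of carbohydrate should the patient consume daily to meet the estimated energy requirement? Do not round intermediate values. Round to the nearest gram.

Convert to metric: weight = 279 ÷ 2.2 = 126.8182 kg; height = 60 × 2.54 = 152.4 cm.
Harris-Benedict: BMR = 447.593 + 9.247(126.8182) + 3.098(152.4) − 4.33(35) = 1940.8659 kcal/day.
TEE = 1940.8659 × 1.25 = 2426.0824 kcal/day.
Carbohydrate energy = 35% × 2426.0824 = 849.1288 kcal.
Carbohydrate = 849.1288 ÷ 4 kcal/g = 212.2822 g.

212 g/day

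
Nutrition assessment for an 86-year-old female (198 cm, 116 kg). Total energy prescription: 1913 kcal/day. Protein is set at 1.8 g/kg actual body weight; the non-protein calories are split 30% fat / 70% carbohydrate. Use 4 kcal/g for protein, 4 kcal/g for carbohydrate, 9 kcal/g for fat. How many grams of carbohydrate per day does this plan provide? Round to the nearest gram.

Protein = 1.8 × 116 = 208.8 g → 208.8 × 4 = 835.2 kcal.
Non-protein calories = 1913 − 835.2 = 1077.8 kcal.
Fat: 30% × 1077.8 = 323.34 kcal; carbohydrate: 754.46 kcal.
Carbohydrate: 754.46 kcal ÷ 4 kcal/g = 188.615 g.

189 g/day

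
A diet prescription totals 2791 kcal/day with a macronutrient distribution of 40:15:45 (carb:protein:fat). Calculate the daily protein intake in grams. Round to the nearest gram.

Protein energy = 15% × 2791 = 418.65 kcal.
At 4 kcal/g: 418.65 ÷ 4 = 104.6625 g.

105 g/day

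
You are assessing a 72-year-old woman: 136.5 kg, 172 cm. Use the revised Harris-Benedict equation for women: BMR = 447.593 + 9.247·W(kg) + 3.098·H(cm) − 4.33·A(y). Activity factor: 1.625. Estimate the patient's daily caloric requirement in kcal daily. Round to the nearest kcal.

Harris-Benedict: BMR = 447.593 + 9.247(136.5) + 3.098(172) − 4.33(72) = 1930.9045 kcal/day.
TEE = BMR × activity factor = 1930.9045 × 1.625 = 3137.7198 kcal/day.

3138 kcal daily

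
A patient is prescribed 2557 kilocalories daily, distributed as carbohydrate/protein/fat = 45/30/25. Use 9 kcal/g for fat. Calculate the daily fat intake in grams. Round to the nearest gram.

71 g/day

Fat energy = 25% × 2557 = 639.25 kcal.
At 9 kcal/g: 639.25 ÷ 9 = 71.0278 g.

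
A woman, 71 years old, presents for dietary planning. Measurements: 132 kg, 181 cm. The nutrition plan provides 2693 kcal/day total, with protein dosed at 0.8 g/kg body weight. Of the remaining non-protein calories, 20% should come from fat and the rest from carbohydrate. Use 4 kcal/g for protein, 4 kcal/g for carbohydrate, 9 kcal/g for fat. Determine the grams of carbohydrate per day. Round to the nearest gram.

454 g/day

Protein = 0.8 × 132 = 105.6 g → 105.6 × 4 = 422.4 kcal.
Non-protein calories = 2693 − 422.4 = 2270.6 kcal.
Fat: 20% × 2270.6 = 454.12 kcal; carbohydrate: 1816.48 kcal.
Carbohydrate: 1816.48 kcal ÷ 4 kcal/g = 454.12 g.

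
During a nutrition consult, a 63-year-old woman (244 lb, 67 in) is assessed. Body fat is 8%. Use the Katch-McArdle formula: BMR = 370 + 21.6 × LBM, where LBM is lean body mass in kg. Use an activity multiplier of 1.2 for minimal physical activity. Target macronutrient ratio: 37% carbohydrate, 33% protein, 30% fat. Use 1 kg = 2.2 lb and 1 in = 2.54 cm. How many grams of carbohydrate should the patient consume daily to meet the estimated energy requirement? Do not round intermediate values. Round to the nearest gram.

Convert to metric: weight = 244 ÷ 2.2 = 110.9091 kg; height = 67 × 2.54 = 170.18 cm.
LBM = 110.9091 × (1 − 0.08) = 102.0364 kg. Katch-McArdle: BMR = 370 + 21.6 × 102.0364 = 2573.9855 kcal/day.
TEE = 2573.9855 × 1.2 = 3088.7825 kcal/day.
Carbohydrate energy = 37% × 3088.7825 = 1142.8495 kcal.
Carbohydrate = 1142.8495 ÷ 4 kcal/g = 285.7124 g.

286 g/day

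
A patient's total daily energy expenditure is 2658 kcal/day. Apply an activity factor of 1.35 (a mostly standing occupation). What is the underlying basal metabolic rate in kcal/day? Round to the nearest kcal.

BMR = TEE ÷ activity factor = 2658 ÷ 1.35 = 1968.8889 kcal/day.

1969 kcal/day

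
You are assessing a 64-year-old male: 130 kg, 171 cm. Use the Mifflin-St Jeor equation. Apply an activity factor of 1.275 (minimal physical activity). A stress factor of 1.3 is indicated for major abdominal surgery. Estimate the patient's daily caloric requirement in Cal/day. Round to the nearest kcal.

Mifflin-St Jeor (male): BMR = 10(130) + 6.25(171) − 5(64) + 5 = 1300 + 1068.75 − 320 + 5 = 2053.75 kcal/day.
TEE = BMR × activity factor = 2053.75 × 1.275 = 2618.5313 kcal/day.
Apply stress factor: 2618.5313 × 1.3 = 3404.0906 kcal/day.

3404 Cal/day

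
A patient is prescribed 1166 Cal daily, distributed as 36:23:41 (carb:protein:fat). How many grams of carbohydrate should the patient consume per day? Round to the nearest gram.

Carbohydrate energy = 36% × 1166 = 419.76 kcal.
At 4 kcal/g: 419.76 ÷ 4 = 104.94 g.

105 g/day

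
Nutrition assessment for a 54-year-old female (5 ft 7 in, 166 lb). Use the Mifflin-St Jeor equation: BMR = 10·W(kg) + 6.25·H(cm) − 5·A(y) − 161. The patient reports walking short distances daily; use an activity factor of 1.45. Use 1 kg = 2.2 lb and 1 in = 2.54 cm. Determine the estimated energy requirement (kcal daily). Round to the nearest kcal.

2011 kcal daily

Convert to metric: weight = 166 ÷ 2.2 = 75.4545 kg; height = (5×12 + 7) × 2.54 = 67 × 2.54 = 170.18 cm.
Mifflin-St Jeor (female): BMR = 10(75.4545) + 6.25(170.18) − 5(54) − 161 = 754.5455 + 1063.625 − 270 − 161 = 1387.1705 kcal/day.
TEE = BMR × activity factor = 1387.1705 × 1.45 = 2011.3972 kcal/day.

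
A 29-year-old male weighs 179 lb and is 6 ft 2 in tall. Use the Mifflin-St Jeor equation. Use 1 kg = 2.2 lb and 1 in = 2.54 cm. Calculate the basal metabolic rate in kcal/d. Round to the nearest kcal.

Convert to metric: weight = 179 ÷ 2.2 = 81.3636 kg; height = (6×12 + 2) × 2.54 = 74 × 2.54 = 187.96 cm.
Mifflin-St Jeor (male): BMR = 10(81.3636) + 6.25(187.96) − 5(29) + 5 = 813.6364 + 1174.75 − 145 + 5 = 1848.3864 kcal/day.

1848 kcal/d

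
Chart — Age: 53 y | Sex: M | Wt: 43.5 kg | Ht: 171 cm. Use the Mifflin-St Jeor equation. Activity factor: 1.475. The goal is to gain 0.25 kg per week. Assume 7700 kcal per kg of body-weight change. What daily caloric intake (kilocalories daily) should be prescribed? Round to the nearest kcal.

2110 kilocalories daily

Mifflin-St Jeor (male): BMR = 10(43.5) + 6.25(171) − 5(53) + 5 = 435 + 1068.75 − 265 + 5 = 1243.75 kcal/day.
TEE = 1243.75 × 1.475 = 1834.5313 kcal/day.
Required daily surplus = 0.25 × 7700 ÷ 7 = 275 kcal/day.
Target intake = 1834.5313 + 275 = 2109.5313 kcal/day.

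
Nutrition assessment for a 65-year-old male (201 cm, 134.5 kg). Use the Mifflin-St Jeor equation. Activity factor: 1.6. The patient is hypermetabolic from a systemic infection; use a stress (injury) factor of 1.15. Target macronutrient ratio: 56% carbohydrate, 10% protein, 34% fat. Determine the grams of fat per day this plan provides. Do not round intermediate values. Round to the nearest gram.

Mifflin-St Jeor (male): BMR = 10(134.5) + 6.25(201) − 5(65) + 5 = 1345 + 1256.25 − 325 + 5 = 2281.25 kcal/day.
TEE = 2281.25 × 1.6 = 3650 kcal/day.
With stress factor 1.15: 3650 × 1.15 = 4197.5 kcal/day.
Fat energy = 34% × 4197.5 = 1427.15 kcal.
Fat = 1427.15 ÷ 9 kcal/g = 158.5722 g.

159 g/day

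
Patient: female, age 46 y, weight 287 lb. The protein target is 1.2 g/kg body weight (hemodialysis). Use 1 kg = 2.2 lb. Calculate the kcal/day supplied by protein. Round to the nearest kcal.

Weight in kg = 287 ÷ 2.2 = 130.4545 kg.
Protein = 1.2 g/kg × 130.4545 kg = 156.5455 g/day.
Protein energy = 156.5455 g × 4 kcal/g = 626.1818 kcal/day.

626 kcal/day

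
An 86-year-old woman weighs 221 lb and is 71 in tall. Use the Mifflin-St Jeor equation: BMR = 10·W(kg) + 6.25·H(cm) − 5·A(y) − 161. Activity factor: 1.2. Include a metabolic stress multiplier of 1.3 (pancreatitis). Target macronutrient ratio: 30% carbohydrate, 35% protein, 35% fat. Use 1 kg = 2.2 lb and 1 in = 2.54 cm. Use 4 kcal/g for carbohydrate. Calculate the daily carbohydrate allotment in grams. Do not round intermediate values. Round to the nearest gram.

180 g/day

Convert to metric: weight = 221 ÷ 2.2 = 100.4545 kg; height = 71 × 2.54 = 180.34 cm.
Mifflin-St Jeor (female): BMR = 10(100.4545) + 6.25(180.34) − 5(86) − 161 = 1004.5455 + 1127.125 − 430 − 161 = 1540.6705 kcal/day.
TEE = 1540.6705 × 1.2 = 1848.8045 kcal/day.
With stress factor 1.3: 1848.8045 × 1.3 = 2403.4459 kcal/day.
Carbohydrate energy = 30% × 2403.4459 = 721.0338 kcal.
Carbohydrate = 721.0338 ÷ 4 kcal/g = 180.2584 g.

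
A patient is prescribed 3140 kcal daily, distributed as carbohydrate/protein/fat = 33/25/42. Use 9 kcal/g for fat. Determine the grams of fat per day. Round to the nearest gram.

147 g/day

Fat energy = 42% × 3140 = 1318.8 kcal.
At 9 kcal/g: 1318.8 ÷ 9 = 146.5333 g.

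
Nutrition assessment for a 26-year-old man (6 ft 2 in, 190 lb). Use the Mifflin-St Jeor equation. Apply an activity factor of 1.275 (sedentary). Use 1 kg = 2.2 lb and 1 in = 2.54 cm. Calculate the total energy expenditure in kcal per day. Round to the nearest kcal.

2440 kcal per day

Convert to metric: weight = 190 ÷ 2.2 = 86.3636 kg; height = (6×12 + 2) × 2.54 = 74 × 2.54 = 187.96 cm.
Mifflin-St Jeor (male): BMR = 10(86.3636) + 6.25(187.96) − 5(26) + 5 = 863.6364 + 1174.75 − 130 + 5 = 1913.3864 kcal/day.
TEE = BMR × activity factor = 1913.3864 × 1.275 = 2439.5676 kcal/day.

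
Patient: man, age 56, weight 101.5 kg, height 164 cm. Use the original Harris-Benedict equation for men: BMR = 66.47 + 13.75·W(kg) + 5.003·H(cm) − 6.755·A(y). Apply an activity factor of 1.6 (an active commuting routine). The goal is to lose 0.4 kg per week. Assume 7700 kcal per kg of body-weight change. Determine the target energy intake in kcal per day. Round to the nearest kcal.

2607 kcal per day

Harris-Benedict: BMR = 66.47 + 13.75(101.5) + 5.003(164) − 6.755(56) = 1904.307 kcal/day.
TEE = 1904.307 × 1.6 = 3046.8912 kcal/day.
Required daily deficit = 0.4 × 7700 ÷ 7 = 440 kcal/day.
Target intake = 3046.8912 − 440 = 2606.8912 kcal/day.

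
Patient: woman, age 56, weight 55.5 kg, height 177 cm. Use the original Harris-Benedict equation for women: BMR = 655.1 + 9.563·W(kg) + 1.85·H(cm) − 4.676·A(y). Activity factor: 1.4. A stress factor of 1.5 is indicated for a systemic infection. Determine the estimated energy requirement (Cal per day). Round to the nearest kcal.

Harris-Benedict: BMR = 655.1 + 9.563(55.5) + 1.85(177) − 4.676(56) = 1251.4405 kcal/day.
TEE = BMR × activity factor = 1251.4405 × 1.4 = 1752.0167 kcal/day.
Apply stress factor: 1752.0167 × 1.5 = 2628.0251 kcal/day.

2628 Cal per day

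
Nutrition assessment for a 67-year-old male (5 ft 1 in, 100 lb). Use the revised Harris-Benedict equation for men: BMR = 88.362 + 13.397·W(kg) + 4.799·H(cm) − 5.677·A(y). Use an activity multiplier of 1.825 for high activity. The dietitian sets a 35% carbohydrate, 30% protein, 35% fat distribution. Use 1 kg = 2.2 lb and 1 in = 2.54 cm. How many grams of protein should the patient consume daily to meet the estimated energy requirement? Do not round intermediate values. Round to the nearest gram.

145 g/day

Convert to metric: weight = 100 ÷ 2.2 = 45.4545 kg; height = (5×12 + 1) × 2.54 = 61 × 2.54 = 154.94 cm.
Harris-Benedict: BMR = 88.362 + 13.397(45.4545) + 4.799(154.94) − 5.677(67) = 1060.5146 kcal/day.
TEE = 1060.5146 × 1.825 = 1935.4392 kcal/day.
Protein energy = 30% × 1935.4392 = 580.6317 kcal.
Protein = 580.6317 ÷ 4 kcal/g = 145.1579 g.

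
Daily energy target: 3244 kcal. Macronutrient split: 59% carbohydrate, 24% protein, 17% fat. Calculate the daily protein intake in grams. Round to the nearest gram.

195 g/day

Protein energy = 24% × 3244 = 778.56 kcal.
At 4 kcal/g: 778.56 ÷ 4 = 194.64 g.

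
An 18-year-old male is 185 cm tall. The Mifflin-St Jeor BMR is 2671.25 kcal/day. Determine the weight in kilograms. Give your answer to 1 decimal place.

2671.25 = 10·W + 6.25(185) − 5(18) + 5
10·W = 2671.25 − 1071.25 = 1600, so W = 160 kg.

160.0 kg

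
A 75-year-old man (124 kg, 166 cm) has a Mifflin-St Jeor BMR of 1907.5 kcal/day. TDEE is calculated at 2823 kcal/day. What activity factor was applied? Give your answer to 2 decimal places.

Activity factor = TEE ÷ BMR = 2823 ÷ 1907.5 = 1.48.

1.48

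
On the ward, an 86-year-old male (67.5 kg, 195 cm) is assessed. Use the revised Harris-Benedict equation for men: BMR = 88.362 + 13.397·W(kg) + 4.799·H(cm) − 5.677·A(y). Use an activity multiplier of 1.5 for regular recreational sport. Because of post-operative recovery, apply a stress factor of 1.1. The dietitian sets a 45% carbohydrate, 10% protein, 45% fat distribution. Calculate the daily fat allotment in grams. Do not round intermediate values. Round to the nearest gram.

119 g/day

Harris-Benedict: BMR = 88.362 + 13.397(67.5) + 4.799(195) − 5.677(86) = 1440.2425 kcal/day.
TEE = 1440.2425 × 1.5 = 2160.3638 kcal/day.
With stress factor 1.1: 2160.3638 × 1.1 = 2376.4001 kcal/day.
Fat energy = 45% × 2376.4001 = 1069.3801 kcal.
Fat = 1069.3801 ÷ 9 kcal/g = 118.82 g.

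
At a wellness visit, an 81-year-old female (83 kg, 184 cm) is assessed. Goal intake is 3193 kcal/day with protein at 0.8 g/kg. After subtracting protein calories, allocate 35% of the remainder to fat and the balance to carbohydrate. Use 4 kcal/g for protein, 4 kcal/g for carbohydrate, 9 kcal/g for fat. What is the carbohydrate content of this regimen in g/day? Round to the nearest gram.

476 g/day

Protein = 0.8 × 83 = 66.4 g → 66.4 × 4 = 265.6 kcal.
Non-protein calories = 3193 − 265.6 = 2927.4 kcal.
Fat: 35% × 2927.4 = 1024.59 kcal; carbohydrate: 1902.81 kcal.
Carbohydrate: 1902.81 kcal ÷ 4 kcal/g = 475.7025 g.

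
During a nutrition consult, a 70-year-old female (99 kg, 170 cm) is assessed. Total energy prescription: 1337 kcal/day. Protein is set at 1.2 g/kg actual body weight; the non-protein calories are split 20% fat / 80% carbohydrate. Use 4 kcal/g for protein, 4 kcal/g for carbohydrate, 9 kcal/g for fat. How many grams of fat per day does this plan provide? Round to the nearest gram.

19 g/day

Protein = 1.2 × 99 = 118.8 g → 118.8 × 4 = 475.2 kcal.
Non-protein calories = 1337 − 475.2 = 861.8 kcal.
Fat: 20% × 861.8 = 172.36 kcal; carbohydrate: 689.44 kcal.
Fat: 172.36 kcal ÷ 9 kcal/g = 19.1511 g.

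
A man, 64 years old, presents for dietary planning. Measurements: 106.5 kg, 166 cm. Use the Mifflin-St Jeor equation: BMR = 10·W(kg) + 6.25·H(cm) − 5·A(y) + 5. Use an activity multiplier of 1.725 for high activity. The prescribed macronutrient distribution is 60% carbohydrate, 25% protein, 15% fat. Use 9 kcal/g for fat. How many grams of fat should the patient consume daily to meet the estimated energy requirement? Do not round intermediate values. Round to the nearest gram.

51 g/day

Mifflin-St Jeor (male): BMR = 10(106.5) + 6.25(166) − 5(64) + 5 = 1065 + 1037.5 − 320 + 5 = 1787.5 kcal/day.
TEE = 1787.5 × 1.725 = 3083.4375 kcal/day.
Fat energy = 15% × 3083.4375 = 462.5156 kcal.
Fat = 462.5156 ÷ 9 kcal/g = 51.3906 g.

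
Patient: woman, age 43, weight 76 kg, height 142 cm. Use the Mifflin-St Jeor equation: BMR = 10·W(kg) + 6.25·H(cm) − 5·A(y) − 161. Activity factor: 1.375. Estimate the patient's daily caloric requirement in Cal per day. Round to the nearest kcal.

1748 Cal per day

Mifflin-St Jeor (female): BMR = 10(76) + 6.25(142) − 5(43) − 161 = 760 + 887.5 − 215 − 161 = 1271.5 kcal/day.
TEE = BMR × activity factor = 1271.5 × 1.375 = 1748.3125 kcal/day.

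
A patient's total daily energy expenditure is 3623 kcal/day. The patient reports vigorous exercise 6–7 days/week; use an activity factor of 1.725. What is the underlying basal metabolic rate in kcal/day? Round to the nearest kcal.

BMR = TEE ÷ activity factor = 3623 ÷ 1.725 = 2100.2899 kcal/day.

2100 kcal/day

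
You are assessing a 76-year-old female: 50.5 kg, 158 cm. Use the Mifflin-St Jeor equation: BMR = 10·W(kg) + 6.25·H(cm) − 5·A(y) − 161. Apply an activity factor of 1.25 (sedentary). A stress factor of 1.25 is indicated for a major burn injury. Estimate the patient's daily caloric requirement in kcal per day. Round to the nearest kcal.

Mifflin-St Jeor (female): BMR = 10(50.5) + 6.25(158) − 5(76) − 161 = 505 + 987.5 − 380 − 161 = 951.5 kcal/day.
TEE = BMR × activity factor = 951.5 × 1.25 = 1189.375 kcal/day.
Apply stress factor: 1189.375 × 1.25 = 1486.7188 kcal/day.

1487 kcal per day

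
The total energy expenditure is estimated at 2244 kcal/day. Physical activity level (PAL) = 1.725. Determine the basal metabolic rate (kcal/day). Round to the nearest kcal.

1301 kcal/day

BMR = TEE ÷ activity factor = 2244 ÷ 1.725 = 1300.8696 kcal/day.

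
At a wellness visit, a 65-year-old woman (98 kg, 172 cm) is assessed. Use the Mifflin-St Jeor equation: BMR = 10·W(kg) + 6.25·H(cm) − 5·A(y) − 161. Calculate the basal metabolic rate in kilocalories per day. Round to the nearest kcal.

1569 kilocalories per day

Mifflin-St Jeor (female): BMR = 10(98) + 6.25(172) − 5(65) − 161 = 980 + 1075 − 325 − 161 = 1569 kcal/day.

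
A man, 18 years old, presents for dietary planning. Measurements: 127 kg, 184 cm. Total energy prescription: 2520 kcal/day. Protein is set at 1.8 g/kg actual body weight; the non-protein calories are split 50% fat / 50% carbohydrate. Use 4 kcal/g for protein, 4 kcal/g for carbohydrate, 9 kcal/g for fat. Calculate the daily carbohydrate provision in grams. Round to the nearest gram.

201 g/day

Protein = 1.8 × 127 = 228.6 g → 228.6 × 4 = 914.4 kcal.
Non-protein calories = 2520 − 914.4 = 1605.6 kcal.
Fat: 50% × 1605.6 = 802.8 kcal; carbohydrate: 802.8 kcal.
Carbohydrate: 802.8 kcal ÷ 4 kcal/g = 200.7 g.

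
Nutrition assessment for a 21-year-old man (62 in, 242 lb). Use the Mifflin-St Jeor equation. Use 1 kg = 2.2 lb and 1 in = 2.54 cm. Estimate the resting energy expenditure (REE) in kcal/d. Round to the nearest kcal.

Convert to metric: weight = 242 ÷ 2.2 = 110 kg; height = 62 × 2.54 = 157.48 cm.
Mifflin-St Jeor (male): BMR = 10(110) + 6.25(157.48) − 5(21) + 5 = 1100 + 984.25 − 105 + 5 = 1984.25 kcal/day.

1984 kcal/d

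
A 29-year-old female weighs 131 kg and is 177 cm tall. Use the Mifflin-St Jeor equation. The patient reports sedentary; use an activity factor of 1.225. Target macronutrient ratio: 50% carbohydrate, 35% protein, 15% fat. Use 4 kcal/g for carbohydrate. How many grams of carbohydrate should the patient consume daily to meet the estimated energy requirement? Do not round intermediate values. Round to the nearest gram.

323 g/day

Mifflin-St Jeor (female): BMR = 10(131) + 6.25(177) − 5(29) − 161 = 1310 + 1106.25 − 145 − 161 = 2110.25 kcal/day.
TEE = 2110.25 × 1.225 = 2585.0563 kcal/day.
Carbohydrate energy = 50% × 2585.0563 = 1292.5281 kcal.
Carbohydrate = 1292.5281 ÷ 4 kcal/g = 323.132 g.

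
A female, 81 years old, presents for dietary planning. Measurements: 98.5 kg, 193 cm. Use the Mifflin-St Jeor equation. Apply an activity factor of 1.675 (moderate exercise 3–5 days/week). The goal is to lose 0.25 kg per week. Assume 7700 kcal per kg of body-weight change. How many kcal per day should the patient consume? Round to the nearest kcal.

Mifflin-St Jeor (female): BMR = 10(98.5) + 6.25(193) − 5(81) − 161 = 985 + 1206.25 − 405 − 161 = 1625.25 kcal/day.
TEE = 1625.25 × 1.675 = 2722.2938 kcal/day.
Required daily deficit = 0.25 × 7700 ÷ 7 = 275 kcal/day.
Target intake = 2722.2938 − 275 = 2447.2938 kcal/day.

2447 kcal per day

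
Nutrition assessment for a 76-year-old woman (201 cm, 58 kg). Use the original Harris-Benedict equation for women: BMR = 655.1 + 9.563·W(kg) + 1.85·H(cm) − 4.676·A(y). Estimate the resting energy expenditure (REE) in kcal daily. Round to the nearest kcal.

Harris-Benedict: BMR = 655.1 + 9.563(58) + 1.85(201) − 4.676(76) = 1226.228 kcal/day.

1226 kcal daily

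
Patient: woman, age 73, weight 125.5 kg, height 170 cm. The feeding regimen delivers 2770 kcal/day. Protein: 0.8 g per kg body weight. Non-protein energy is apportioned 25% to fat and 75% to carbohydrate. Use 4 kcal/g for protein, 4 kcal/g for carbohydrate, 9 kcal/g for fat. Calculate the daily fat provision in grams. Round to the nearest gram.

66 g/day

Protein = 0.8 × 125.5 = 100.4 g → 100.4 × 4 = 401.6 kcal.
Non-protein calories = 2770 − 401.6 = 2368.4 kcal.
Fat: 25% × 2368.4 = 592.1 kcal; carbohydrate: 1776.3 kcal.
Fat: 592.1 kcal ÷ 9 kcal/g = 65.7889 g.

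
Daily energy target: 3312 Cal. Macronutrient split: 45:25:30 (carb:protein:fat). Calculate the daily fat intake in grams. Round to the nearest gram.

110 g/day

Fat energy = 30% × 3312 = 993.6 kcal.
At 9 kcal/g: 993.6 ÷ 9 = 110.4 g.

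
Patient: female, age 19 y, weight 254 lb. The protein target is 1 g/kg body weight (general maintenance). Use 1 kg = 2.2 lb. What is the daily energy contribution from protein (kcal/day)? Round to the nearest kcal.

Weight in kg = 254 ÷ 2.2 = 115.4545 kg.
Protein = 1 g/kg × 115.4545 kg = 115.4545 g/day.
Protein energy = 115.4545 g × 4 kcal/g = 461.8182 kcal/day.

462 kcal/day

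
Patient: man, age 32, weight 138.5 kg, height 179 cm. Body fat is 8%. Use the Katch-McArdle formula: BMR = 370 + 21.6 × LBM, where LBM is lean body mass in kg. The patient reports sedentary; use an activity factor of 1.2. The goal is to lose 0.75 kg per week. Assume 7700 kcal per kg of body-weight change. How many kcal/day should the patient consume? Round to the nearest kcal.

2922 kcal/day

LBM = 138.5 × (1 − 0.08) = 127.42 kg. Katch-McArdle: BMR = 370 + 21.6 × 127.42 = 3122.272 kcal/day.
TEE = 3122.272 × 1.2 = 3746.7264 kcal/day.
Required daily deficit = 0.75 × 7700 ÷ 7 = 825 kcal/day.
Target intake = 3746.7264 − 825 = 2921.7264 kcal/day.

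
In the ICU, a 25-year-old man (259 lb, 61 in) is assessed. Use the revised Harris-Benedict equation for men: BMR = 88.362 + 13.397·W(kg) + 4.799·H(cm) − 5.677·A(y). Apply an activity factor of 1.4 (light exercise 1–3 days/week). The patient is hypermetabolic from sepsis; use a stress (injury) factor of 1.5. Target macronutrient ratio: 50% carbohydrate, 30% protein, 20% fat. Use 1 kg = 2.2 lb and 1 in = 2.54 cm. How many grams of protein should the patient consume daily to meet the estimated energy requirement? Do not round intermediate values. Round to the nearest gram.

Convert to metric: weight = 259 ÷ 2.2 = 117.7273 kg; height = 61 × 2.54 = 154.94 cm.
Harris-Benedict: BMR = 88.362 + 13.397(117.7273) + 4.799(154.94) − 5.677(25) = 2267.1863 kcal/day.
TEE = 2267.1863 × 1.4 = 3174.0609 kcal/day.
With stress factor 1.5: 3174.0609 × 1.5 = 4761.0913 kcal/day.
Protein energy = 30% × 4761.0913 = 1428.3274 kcal.
Protein = 1428.3274 ÷ 4 kcal/g = 357.0818 g.

357 g/day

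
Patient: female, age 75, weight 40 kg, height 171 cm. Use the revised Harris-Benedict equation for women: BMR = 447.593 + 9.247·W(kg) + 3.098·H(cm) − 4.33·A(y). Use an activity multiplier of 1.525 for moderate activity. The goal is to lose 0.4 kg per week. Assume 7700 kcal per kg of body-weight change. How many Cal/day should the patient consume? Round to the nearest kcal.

1119 Cal/day

Harris-Benedict: BMR = 447.593 + 9.247(40) + 3.098(171) − 4.33(75) = 1022.481 kcal/day.
TEE = 1022.481 × 1.525 = 1559.2835 kcal/day.
Required daily deficit = 0.4 × 7700 ÷ 7 = 440 kcal/day.
Target intake = 1559.2835 − 440 = 1119.2835 kcal/day.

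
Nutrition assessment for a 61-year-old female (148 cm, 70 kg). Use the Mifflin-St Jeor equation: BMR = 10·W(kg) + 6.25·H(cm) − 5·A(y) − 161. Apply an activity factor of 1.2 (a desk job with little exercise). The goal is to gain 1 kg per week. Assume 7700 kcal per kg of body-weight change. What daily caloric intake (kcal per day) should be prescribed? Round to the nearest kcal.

Mifflin-St Jeor (female): BMR = 10(70) + 6.25(148) − 5(61) − 161 = 700 + 925 − 305 − 161 = 1159 kcal/day.
TEE = 1159 × 1.2 = 1390.8 kcal/day.
Required daily surplus = 1 × 7700 ÷ 7 = 1100 kcal/day.
Target intake = 1390.8 + 1100 = 2490.8 kcal/day.

2491 kcal per day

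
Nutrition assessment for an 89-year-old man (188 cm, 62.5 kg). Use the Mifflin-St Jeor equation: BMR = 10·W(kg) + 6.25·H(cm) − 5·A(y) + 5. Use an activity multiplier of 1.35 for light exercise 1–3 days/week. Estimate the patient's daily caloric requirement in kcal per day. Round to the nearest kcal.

1836 kcal per day

Mifflin-St Jeor (male): BMR = 10(62.5) + 6.25(188) − 5(89) + 5 = 625 + 1175 − 445 + 5 = 1360 kcal/day.
TEE = BMR × activity factor = 1360 × 1.35 = 1836 kcal/day.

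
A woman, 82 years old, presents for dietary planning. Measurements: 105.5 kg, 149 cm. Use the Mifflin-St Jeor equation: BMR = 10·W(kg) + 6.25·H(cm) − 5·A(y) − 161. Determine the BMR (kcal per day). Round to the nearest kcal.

Mifflin-St Jeor (female): BMR = 10(105.5) + 6.25(149) − 5(82) − 161 = 1055 + 931.25 − 410 − 161 = 1415.25 kcal/day.

1415 kcal per day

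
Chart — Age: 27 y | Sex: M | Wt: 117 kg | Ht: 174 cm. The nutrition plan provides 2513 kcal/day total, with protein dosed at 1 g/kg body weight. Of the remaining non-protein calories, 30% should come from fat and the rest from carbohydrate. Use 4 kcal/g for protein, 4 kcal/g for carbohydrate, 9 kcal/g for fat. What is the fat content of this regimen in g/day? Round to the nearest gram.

68 g/day

Protein = 1 × 117 = 117 g → 117 × 4 = 468 kcal.
Non-protein calories = 2513 − 468 = 2045 kcal.
Fat: 30% × 2045 = 613.5 kcal; carbohydrate: 1431.5 kcal.
Fat: 613.5 kcal ÷ 9 kcal/g = 68.1667 g.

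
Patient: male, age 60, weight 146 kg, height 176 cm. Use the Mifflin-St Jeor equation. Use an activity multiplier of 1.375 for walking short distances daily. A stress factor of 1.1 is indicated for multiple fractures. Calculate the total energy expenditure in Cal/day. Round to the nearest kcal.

3426 Cal/day

Mifflin-St Jeor (male): BMR = 10(146) + 6.25(176) − 5(60) + 5 = 1460 + 1100 − 300 + 5 = 2265 kcal/day.
TEE = BMR × activity factor = 2265 × 1.375 = 3114.375 kcal/day.
Apply stress factor: 3114.375 × 1.1 = 3425.8125 kcal/day.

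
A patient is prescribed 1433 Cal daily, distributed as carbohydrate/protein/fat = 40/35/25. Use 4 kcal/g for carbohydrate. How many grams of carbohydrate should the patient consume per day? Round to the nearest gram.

Carbohydrate energy = 40% × 1433 = 573.2 kcal.
At 4 kcal/g: 573.2 ÷ 4 = 143.3 g.

143 g/day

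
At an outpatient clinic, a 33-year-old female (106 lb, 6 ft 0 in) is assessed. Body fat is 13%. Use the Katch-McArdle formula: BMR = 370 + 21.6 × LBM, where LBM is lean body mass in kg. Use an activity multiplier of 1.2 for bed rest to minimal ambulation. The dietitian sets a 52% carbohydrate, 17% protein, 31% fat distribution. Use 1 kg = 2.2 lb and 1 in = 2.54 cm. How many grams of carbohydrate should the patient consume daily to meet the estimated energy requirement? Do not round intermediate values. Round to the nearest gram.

Convert to metric: weight = 106 ÷ 2.2 = 48.1818 kg; height = (6×12 + 0) × 2.54 = 72 × 2.54 = 182.88 cm.
LBM = 48.1818 × (1 − 0.13) = 41.9182 kg. Katch-McArdle: BMR = 370 + 21.6 × 41.9182 = 1275.4327 kcal/day.
TEE = 1275.4327 × 1.2 = 1530.5193 kcal/day.
Carbohydrate energy = 52% × 1530.5193 = 795.87 kcal.
Carbohydrate = 795.87 ÷ 4 kcal/g = 198.9675 g.

199 g/day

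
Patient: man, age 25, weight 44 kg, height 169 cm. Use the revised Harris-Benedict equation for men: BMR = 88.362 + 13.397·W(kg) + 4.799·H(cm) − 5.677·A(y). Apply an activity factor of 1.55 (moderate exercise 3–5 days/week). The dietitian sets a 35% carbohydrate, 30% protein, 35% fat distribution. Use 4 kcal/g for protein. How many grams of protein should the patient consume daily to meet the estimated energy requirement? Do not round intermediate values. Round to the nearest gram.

Harris-Benedict: BMR = 88.362 + 13.397(44) + 4.799(169) − 5.677(25) = 1346.936 kcal/day.
TEE = 1346.936 × 1.55 = 2087.7508 kcal/day.
Protein energy = 30% × 2087.7508 = 626.3252 kcal.
Protein = 626.3252 ÷ 4 kcal/g = 156.5813 g.

157 g/day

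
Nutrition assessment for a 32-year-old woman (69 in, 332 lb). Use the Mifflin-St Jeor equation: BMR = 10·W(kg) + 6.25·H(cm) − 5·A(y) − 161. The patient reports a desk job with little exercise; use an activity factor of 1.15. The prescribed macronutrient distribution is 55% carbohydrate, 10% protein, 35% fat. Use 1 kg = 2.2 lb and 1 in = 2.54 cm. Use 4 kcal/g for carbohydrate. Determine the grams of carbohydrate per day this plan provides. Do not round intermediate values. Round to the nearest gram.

Convert to metric: weight = 332 ÷ 2.2 = 150.9091 kg; height = 69 × 2.54 = 175.26 cm.
Mifflin-St Jeor (female): BMR = 10(150.9091) + 6.25(175.26) − 5(32) − 161 = 1509.0909 + 1095.375 − 160 − 161 = 2283.4659 kcal/day.
TEE = 2283.4659 × 1.15 = 2625.9858 kcal/day.
Carbohydrate energy = 55% × 2625.9858 = 1444.2922 kcal.
Carbohydrate = 1444.2922 ÷ 4 kcal/g = 361.073 g.

361 g/day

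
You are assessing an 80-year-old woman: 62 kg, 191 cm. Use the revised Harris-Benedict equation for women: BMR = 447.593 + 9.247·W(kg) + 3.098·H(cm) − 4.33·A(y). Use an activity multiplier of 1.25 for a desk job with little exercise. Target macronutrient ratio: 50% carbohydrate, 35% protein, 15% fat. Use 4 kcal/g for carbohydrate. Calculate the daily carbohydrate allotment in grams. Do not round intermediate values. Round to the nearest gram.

198 g/day

Harris-Benedict: BMR = 447.593 + 9.247(62) + 3.098(191) − 4.33(80) = 1266.225 kcal/day.
TEE = 1266.225 × 1.25 = 1582.7813 kcal/day.
Carbohydrate energy = 50% × 1582.7813 = 791.3906 kcal.
Carbohydrate = 791.3906 ÷ 4 kcal/g = 197.8477 g.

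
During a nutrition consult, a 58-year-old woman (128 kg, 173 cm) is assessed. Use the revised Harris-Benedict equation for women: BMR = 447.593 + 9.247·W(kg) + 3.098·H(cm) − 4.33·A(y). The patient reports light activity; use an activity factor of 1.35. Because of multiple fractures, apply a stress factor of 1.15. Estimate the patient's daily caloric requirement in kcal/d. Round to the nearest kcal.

2975 kcal/d

Harris-Benedict: BMR = 447.593 + 9.247(128) + 3.098(173) − 4.33(58) = 1916.023 kcal/day.
TEE = BMR × activity factor = 1916.023 × 1.35 = 2586.6311 kcal/day.
Apply stress factor: 2586.6311 × 1.15 = 2974.6257 kcal/day.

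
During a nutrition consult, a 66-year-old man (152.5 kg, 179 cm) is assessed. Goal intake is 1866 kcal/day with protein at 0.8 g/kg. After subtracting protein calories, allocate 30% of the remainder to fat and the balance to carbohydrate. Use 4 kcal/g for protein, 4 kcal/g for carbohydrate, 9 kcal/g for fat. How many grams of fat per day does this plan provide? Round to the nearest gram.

Protein = 0.8 × 152.5 = 122 g → 122 × 4 = 488 kcal.
Non-protein calories = 1866 − 488 = 1378 kcal.
Fat: 30% × 1378 = 413.4 kcal; carbohydrate: 964.6 kcal.
Fat: 413.4 kcal ÷ 9 kcal/g = 45.9333 g.

46 g/day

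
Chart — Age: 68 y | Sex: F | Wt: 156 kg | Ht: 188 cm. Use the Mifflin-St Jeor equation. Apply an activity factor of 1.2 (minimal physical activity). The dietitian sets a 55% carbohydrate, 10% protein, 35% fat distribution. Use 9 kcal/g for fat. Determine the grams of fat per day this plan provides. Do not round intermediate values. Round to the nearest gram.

Mifflin-St Jeor (female): BMR = 10(156) + 6.25(188) − 5(68) − 161 = 1560 + 1175 − 340 − 161 = 2234 kcal/day.
TEE = 2234 × 1.2 = 2680.8 kcal/day.
Fat energy = 35% × 2680.8 = 938.28 kcal.
Fat = 938.28 ÷ 9 kcal/g = 104.2533 g.

104 g/day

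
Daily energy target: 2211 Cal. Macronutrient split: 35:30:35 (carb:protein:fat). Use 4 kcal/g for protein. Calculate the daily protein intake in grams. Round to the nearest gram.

Protein energy = 30% × 2211 = 663.3 kcal.
At 4 kcal/g: 663.3 ÷ 4 = 165.825 g.

166 g/day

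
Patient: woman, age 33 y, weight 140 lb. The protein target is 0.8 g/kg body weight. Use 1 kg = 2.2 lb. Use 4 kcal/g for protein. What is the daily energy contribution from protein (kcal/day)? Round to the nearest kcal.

Weight in kg = 140 ÷ 2.2 = 63.6364 kg.
Protein = 0.8 g/kg × 63.6364 kg = 50.9091 g/day.
Protein energy = 50.9091 g × 4 kcal/g = 203.6364 kcal/day.

204 kcal/day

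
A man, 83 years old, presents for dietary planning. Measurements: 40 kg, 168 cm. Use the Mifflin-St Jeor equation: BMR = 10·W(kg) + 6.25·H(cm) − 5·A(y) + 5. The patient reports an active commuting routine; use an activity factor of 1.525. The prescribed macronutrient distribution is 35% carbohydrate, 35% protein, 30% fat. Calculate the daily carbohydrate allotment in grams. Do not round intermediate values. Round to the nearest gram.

139 g/day

Mifflin-St Jeor (male): BMR = 10(40) + 6.25(168) − 5(83) + 5 = 400 + 1050 − 415 + 5 = 1040 kcal/day.
TEE = 1040 × 1.525 = 1586 kcal/day.
Carbohydrate energy = 35% × 1586 = 555.1 kcal.
Carbohydrate = 555.1 ÷ 4 kcal/g = 138.775 g.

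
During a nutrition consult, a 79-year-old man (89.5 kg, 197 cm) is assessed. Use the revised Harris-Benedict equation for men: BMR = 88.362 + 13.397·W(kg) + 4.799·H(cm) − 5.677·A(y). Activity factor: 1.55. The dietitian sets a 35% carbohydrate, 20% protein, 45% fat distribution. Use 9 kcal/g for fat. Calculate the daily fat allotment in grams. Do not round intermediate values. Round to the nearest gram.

Harris-Benedict: BMR = 88.362 + 13.397(89.5) + 4.799(197) − 5.677(79) = 1784.3135 kcal/day.
TEE = 1784.3135 × 1.55 = 2765.6859 kcal/day.
Fat energy = 45% × 2765.6859 = 1244.5587 kcal.
Fat = 1244.5587 ÷ 9 kcal/g = 138.2843 g.

138 g/day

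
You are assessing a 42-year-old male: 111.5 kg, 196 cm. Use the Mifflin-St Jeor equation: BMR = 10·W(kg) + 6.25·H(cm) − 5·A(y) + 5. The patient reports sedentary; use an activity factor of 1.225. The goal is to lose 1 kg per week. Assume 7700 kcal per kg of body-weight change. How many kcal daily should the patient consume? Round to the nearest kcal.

Mifflin-St Jeor (male): BMR = 10(111.5) + 6.25(196) − 5(42) + 5 = 1115 + 1225 − 210 + 5 = 2135 kcal/day.
TEE = 2135 × 1.225 = 2615.375 kcal/day.
Required daily deficit = 1 × 7700 ÷ 7 = 1100 kcal/day.
Target intake = 2615.375 − 1100 = 1515.375 kcal/day.

1515 kcal daily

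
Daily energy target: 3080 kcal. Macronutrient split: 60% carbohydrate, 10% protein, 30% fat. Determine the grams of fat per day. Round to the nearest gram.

Fat energy = 30% × 3080 = 924 kcal.
At 9 kcal/g: 924 ÷ 9 = 102.6667 g.

103 g/day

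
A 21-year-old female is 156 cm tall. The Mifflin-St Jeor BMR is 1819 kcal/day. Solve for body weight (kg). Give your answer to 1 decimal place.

111.0 kg

1819 = 10·W + 6.25(156) − 5(21) − 161
10·W = 1819 − 709 = 1110, so W = 111 kg.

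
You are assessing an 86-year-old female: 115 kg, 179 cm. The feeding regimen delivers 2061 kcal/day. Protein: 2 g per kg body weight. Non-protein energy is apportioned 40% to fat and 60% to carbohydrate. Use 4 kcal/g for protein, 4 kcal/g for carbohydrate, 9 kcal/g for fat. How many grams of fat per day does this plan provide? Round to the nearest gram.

51 g/day

Protein = 2 × 115 = 230 g → 230 × 4 = 920 kcal.
Non-protein calories = 2061 − 920 = 1141 kcal.
Fat: 40% × 1141 = 456.4 kcal; carbohydrate: 684.6 kcal.
Fat: 456.4 kcal ÷ 9 kcal/g = 50.7111 g.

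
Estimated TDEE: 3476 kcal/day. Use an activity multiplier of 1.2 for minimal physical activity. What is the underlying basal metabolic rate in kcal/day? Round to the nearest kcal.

BMR = TEE ÷ activity factor = 3476 ÷ 1.2 = 2896.6667 kcal/day.

2897 kcal/day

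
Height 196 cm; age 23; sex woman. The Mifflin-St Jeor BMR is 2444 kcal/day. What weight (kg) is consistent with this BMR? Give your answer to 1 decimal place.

149.5 kg

2444 = 10·W + 6.25(196) − 5(23) − 161
10·W = 2444 − 949 = 1495, so W = 149.5 kg.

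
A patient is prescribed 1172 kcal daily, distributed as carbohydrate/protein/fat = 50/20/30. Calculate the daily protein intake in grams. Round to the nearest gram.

Protein energy = 20% × 1172 = 234.4 kcal.
At 4 kcal/g: 234.4 ÷ 4 = 58.6 g.

59 g/day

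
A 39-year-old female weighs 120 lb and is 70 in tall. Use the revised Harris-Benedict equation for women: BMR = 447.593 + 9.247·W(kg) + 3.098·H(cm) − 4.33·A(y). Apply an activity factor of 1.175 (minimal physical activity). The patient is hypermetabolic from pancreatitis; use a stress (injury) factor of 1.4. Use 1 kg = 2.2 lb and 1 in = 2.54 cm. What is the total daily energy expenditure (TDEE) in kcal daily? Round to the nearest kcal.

Convert to metric: weight = 120 ÷ 2.2 = 54.5455 kg; height = 70 × 2.54 = 177.8 cm.
Harris-Benedict: BMR = 447.593 + 9.247(54.5455) + 3.098(177.8) − 4.33(39) = 1333.9292 kcal/day.
TEE = BMR × activity factor = 1333.9292 × 1.175 = 1567.3668 kcal/day.
Apply stress factor: 1567.3668 × 1.4 = 2194.3136 kcal/day.

2194 kcal daily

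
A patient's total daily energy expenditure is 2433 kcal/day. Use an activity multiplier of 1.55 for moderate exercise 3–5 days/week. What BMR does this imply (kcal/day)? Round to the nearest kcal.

1570 kcal/day

BMR = TEE ÷ activity factor = 2433 ÷ 1.55 = 1569.6774 kcal/day.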